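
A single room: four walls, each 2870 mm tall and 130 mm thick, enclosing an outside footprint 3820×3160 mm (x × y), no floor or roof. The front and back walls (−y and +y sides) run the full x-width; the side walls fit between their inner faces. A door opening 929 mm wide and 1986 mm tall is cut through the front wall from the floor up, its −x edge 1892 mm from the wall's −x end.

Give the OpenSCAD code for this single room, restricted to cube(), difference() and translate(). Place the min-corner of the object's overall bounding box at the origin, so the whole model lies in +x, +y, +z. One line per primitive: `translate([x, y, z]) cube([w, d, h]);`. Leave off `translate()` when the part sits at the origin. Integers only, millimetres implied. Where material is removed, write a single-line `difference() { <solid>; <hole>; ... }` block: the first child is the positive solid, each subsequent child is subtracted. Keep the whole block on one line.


difference() { cube([3820, 130, 2870]); translate([1892, 0, 0]) cube([929, 130, 1986]); }
translate([0, 3030, 0]) cube([3820, 130, 2870]);
translate([0, 130, 0]) cube([130, 2900, 2870]);
translate([3690, 130, 0]) cube([130, 2900, 2870]);


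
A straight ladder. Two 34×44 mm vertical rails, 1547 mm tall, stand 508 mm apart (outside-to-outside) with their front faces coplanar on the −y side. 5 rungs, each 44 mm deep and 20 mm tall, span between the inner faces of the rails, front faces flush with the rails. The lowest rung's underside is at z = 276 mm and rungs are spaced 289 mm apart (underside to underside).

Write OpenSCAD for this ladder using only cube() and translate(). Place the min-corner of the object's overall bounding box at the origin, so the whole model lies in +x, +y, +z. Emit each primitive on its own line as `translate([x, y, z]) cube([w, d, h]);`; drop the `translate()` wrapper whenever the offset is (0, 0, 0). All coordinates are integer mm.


cube([34, 44, 1547]);
translate([474, 0, 0]) cube([34, 44, 1547]);
translate([34, 0, 276]) cube([440, 44, 20]);
translate([34, 0, 565]) cube([440, 44, 20]);
translate([34, 0, 854]) cube([440, 44, 20]);
translate([34, 0, 1143]) cube([440, 44, 20]);
translate([34, 0, 1432]) cube([440, 44, 20]);


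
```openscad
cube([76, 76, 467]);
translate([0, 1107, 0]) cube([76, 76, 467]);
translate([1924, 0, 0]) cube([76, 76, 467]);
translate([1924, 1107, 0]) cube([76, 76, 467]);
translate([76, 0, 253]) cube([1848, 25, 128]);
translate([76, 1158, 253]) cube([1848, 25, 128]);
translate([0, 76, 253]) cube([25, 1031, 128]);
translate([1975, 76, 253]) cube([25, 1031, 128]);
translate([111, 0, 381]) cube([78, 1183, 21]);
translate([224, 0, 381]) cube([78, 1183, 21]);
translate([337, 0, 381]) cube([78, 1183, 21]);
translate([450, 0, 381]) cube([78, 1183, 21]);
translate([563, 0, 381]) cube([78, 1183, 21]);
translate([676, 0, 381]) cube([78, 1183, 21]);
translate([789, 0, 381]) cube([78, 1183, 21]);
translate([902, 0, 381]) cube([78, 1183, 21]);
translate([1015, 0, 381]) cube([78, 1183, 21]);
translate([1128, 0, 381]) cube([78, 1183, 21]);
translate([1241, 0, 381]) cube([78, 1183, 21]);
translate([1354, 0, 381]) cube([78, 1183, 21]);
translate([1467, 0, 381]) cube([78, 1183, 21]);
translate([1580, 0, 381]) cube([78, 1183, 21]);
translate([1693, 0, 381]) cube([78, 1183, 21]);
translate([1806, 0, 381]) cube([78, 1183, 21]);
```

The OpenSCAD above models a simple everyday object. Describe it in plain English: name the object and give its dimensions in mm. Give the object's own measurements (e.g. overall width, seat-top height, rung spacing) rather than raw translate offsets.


A bed frame 2000 mm long (x) by 1183 mm wide (y). Four 76×76 mm corner posts, 467 mm tall, at the corners of the footprint. Four rails of 25 mm thickness and 128 mm height run between adjacent posts with their undersides at z = 253 mm, their outer faces flush with the outside of the frame (the two x-running rails run between the posts' inner faces; the two y-running rails run between the posts' inner faces). 16 slats, each 78 mm wide (x) and 21 mm thick, lie across the top of the two x-running rails, running the full 1183 mm width of the frame in y; along x they sit between the end posts with a 35 mm gap after the −x posts and between neighbouring slats, leaving 40 mm before the +x posts.


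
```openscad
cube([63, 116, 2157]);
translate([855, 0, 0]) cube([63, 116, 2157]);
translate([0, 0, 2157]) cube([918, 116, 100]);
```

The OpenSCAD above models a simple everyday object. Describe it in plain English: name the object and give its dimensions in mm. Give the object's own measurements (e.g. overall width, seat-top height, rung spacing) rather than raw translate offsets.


A door frame. The clear opening is 792 mm wide and 2157 mm high. Two 63 mm wide jambs, 116 mm deep, stand either side of the opening from the floor to the top of the opening. A 100 mm thick head sits across the top of both jambs, spanning the full outside width of the frame.


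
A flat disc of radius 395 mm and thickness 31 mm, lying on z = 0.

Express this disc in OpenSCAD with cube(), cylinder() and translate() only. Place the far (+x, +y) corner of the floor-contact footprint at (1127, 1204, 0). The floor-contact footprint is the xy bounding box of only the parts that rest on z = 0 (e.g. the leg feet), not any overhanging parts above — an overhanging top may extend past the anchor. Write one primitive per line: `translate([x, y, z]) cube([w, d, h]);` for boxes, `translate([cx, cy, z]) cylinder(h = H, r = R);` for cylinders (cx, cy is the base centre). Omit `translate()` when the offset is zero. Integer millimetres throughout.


translate([732, 809, 0]) cylinder(h = 31, r = 395);


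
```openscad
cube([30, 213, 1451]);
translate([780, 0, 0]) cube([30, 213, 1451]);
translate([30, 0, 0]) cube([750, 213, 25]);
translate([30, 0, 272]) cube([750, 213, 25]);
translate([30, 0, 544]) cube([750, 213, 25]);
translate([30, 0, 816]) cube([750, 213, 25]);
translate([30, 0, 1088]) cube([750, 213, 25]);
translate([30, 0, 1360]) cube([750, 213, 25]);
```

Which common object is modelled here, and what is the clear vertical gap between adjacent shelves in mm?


A bookshelf. The clear shelf gap is 247 mm.

Two tall side panels with 6 horizontal boards between them — a bookshelf. The first two shelf undersides are at z = 0 and z = 272; with shelf thickness 25, the clear gap is 272 − 0 − 25 = 247 mm.


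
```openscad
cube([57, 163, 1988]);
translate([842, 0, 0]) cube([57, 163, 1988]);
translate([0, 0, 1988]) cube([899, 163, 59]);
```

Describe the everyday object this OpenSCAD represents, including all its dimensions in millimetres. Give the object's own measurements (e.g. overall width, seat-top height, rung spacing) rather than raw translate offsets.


A door frame. The clear opening is 785 mm wide and 1988 mm high. Two 57 mm wide jambs, 163 mm deep, stand either side of the opening from the floor to the top of the opening. A 59 mm thick head sits across the top of both jambs, spanning the full outside width of the frame.


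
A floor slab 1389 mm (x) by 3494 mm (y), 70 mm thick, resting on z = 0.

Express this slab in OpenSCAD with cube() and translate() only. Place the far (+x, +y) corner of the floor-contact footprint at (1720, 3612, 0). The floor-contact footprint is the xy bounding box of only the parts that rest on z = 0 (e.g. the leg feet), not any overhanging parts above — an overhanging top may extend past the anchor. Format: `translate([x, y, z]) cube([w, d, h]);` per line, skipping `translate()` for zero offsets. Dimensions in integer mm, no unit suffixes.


translate([331, 118, 0]) cube([1389, 3494, 70]);


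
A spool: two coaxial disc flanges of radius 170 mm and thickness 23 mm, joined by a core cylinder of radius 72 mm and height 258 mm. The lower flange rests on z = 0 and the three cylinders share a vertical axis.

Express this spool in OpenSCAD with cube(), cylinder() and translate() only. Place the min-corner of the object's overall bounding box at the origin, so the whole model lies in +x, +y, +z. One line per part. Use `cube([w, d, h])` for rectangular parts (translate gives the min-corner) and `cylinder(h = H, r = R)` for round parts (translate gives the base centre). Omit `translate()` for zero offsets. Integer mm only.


translate([170, 170, 0]) cylinder(h = 23, r = 170);
translate([170, 170, 23]) cylinder(h = 258, r = 72);
translate([170, 170, 281]) cylinder(h = 23, r = 170);


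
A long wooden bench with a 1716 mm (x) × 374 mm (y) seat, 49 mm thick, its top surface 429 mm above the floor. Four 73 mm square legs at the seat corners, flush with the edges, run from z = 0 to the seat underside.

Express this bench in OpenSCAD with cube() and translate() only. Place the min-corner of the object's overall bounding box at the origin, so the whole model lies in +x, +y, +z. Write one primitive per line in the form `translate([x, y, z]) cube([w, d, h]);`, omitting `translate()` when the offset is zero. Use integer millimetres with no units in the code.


translate([0, 0, 380]) cube([1716, 374, 49]);
cube([73, 73, 380]);
translate([0, 301, 0]) cube([73, 73, 380]);
translate([1643, 0, 0]) cube([73, 73, 380]);
translate([1643, 301, 0]) cube([73, 73, 380]);


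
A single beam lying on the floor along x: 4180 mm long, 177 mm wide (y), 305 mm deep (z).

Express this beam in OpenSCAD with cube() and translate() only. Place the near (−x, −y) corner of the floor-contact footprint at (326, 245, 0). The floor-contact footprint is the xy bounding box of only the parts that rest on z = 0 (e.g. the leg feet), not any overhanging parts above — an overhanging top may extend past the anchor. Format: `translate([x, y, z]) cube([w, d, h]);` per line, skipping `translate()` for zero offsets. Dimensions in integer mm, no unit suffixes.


translate([326, 245, 0]) cube([4180, 177, 305]);


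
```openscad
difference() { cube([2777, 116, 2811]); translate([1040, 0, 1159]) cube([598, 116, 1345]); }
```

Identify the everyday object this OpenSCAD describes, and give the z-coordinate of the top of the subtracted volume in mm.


A wall with a window opening. The window head height is 2504 mm.

A wall with a rectangular opening subtracted — a window. Sill at z = 1159, opening 1345 mm tall, so the head is at 1159 + 1345 = 2504 mm.


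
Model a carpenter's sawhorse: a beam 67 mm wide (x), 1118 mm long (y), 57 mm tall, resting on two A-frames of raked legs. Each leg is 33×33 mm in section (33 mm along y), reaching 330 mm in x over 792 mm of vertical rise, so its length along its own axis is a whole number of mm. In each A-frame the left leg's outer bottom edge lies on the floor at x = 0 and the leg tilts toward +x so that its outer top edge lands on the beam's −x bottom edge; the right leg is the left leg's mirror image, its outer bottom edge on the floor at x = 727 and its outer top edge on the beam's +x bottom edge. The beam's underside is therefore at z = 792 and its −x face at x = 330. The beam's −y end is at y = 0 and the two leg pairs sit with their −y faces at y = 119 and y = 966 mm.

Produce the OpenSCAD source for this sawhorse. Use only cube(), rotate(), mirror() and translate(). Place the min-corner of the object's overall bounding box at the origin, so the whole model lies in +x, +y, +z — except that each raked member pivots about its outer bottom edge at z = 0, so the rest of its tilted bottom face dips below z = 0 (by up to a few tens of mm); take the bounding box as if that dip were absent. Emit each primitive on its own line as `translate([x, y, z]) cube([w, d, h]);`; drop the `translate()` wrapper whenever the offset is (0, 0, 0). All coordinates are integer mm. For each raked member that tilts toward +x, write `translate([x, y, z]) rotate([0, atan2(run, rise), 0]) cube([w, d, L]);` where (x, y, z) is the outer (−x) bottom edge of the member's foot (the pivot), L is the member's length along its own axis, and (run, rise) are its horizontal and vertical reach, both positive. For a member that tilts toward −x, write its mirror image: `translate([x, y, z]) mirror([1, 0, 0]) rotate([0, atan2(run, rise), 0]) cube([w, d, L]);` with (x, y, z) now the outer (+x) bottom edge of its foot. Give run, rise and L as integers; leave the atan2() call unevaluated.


// leg length = √(330² + 792²) = 858
// right-leg outer foot x = 2·330 + 67 = 727
// beam min-corner = (330, 0, 792)
translate([330, 0, 792]) cube([67, 1118, 57]);
translate([0, 119, 0]) rotate([0, atan2(330, 792), 0]) cube([33, 33, 858]);
translate([727, 119, 0]) mirror([1, 0, 0]) rotate([0, atan2(330, 792), 0]) cube([33, 33, 858]);
translate([0, 966, 0]) rotate([0, atan2(330, 792), 0]) cube([33, 33, 858]);
translate([727, 966, 0]) mirror([1, 0, 0]) rotate([0, atan2(330, 792), 0]) cube([33, 33, 858]);


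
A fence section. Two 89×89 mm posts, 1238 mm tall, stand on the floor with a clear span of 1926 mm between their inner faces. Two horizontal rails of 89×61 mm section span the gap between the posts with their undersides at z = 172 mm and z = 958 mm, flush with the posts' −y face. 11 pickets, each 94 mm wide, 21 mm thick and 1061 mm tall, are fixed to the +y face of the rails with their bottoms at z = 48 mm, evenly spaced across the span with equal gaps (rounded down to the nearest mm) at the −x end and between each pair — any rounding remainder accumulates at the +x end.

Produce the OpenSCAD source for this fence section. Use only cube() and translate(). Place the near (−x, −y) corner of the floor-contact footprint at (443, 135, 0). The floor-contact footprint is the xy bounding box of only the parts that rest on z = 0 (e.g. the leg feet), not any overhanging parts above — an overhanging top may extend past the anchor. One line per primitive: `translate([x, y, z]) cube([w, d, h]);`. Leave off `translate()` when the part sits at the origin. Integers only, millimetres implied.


translate([443, 135, 0]) cube([89, 89, 1238]);
translate([2458, 135, 0]) cube([89, 89, 1238]);
translate([532, 135, 172]) cube([1926, 89, 61]);
translate([532, 135, 958]) cube([1926, 89, 61]);
translate([606, 224, 48]) cube([94, 21, 1061]);
translate([774, 224, 48]) cube([94, 21, 1061]);
translate([942, 224, 48]) cube([94, 21, 1061]);
translate([1110, 224, 48]) cube([94, 21, 1061]);
translate([1278, 224, 48]) cube([94, 21, 1061]);
translate([1446, 224, 48]) cube([94, 21, 1061]);
translate([1614, 224, 48]) cube([94, 21, 1061]);
translate([1782, 224, 48]) cube([94, 21, 1061]);
translate([1950, 224, 48]) cube([94, 21, 1061]);
translate([2118, 224, 48]) cube([94, 21, 1061]);
translate([2286, 224, 48]) cube([94, 21, 1061]);


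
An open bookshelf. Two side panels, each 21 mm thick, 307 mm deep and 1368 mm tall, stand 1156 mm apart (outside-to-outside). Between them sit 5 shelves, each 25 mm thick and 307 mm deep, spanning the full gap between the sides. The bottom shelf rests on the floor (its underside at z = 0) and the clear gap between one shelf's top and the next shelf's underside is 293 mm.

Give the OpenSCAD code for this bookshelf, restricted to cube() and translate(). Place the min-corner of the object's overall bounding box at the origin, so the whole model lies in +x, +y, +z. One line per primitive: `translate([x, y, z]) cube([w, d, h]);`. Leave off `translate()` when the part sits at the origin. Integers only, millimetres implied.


cube([21, 307, 1368]);
translate([1135, 0, 0]) cube([21, 307, 1368]);
translate([21, 0, 0]) cube([1114, 307, 25]);
translate([21, 0, 318]) cube([1114, 307, 25]);
translate([21, 0, 636]) cube([1114, 307, 25]);
translate([21, 0, 954]) cube([1114, 307, 25]);
translate([21, 0, 1272]) cube([1114, 307, 25]);


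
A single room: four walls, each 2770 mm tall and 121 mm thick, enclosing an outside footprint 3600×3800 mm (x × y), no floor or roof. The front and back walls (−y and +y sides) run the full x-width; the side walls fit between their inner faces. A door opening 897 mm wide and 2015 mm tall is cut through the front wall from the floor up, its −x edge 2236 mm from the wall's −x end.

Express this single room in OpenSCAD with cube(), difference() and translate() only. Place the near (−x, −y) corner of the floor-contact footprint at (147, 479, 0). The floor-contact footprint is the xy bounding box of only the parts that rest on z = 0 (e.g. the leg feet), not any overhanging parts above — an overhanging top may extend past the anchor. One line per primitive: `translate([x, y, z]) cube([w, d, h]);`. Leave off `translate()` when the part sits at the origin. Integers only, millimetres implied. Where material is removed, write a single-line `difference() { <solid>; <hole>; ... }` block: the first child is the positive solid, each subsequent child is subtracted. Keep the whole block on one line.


difference() { translate([147, 479, 0]) cube([3600, 121, 2770]); translate([2383, 479, 0]) cube([897, 121, 2015]); }
translate([147, 4158, 0]) cube([3600, 121, 2770]);
translate([147, 600, 0]) cube([121, 3558, 2770]);
translate([3626, 600, 0]) cube([121, 3558, 2770]);


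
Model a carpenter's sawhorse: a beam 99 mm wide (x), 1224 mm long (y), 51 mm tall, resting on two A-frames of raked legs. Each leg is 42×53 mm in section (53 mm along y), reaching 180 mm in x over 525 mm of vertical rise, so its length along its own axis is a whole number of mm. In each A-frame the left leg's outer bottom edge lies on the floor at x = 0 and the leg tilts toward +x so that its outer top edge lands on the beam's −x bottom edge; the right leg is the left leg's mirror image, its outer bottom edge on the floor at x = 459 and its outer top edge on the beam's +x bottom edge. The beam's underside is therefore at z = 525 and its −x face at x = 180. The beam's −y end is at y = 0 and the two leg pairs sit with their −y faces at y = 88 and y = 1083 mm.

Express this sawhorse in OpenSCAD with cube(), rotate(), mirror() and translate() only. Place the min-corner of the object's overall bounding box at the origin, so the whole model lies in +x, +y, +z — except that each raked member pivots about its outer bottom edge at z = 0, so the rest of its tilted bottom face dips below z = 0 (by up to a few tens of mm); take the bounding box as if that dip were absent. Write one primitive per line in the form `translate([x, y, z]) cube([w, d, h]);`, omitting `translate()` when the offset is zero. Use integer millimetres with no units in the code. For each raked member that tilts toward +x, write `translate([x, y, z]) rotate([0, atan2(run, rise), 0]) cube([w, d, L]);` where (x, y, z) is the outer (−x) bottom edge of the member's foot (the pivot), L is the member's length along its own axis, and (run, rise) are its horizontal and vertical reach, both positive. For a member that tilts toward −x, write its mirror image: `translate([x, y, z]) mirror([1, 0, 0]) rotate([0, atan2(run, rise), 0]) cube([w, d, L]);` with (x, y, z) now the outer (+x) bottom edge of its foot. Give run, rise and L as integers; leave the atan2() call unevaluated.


translate([180, 0, 525]) cube([99, 1224, 51]);
translate([0, 88, 0]) rotate([0, atan2(180, 525), 0]) cube([42, 53, 555]);
translate([459, 88, 0]) mirror([1, 0, 0]) rotate([0, atan2(180, 525), 0]) cube([42, 53, 555]);
translate([0, 1083, 0]) rotate([0, atan2(180, 525), 0]) cube([42, 53, 555]);
translate([459, 1083, 0]) mirror([1, 0, 0]) rotate([0, atan2(180, 525), 0]) cube([42, 53, 555]);


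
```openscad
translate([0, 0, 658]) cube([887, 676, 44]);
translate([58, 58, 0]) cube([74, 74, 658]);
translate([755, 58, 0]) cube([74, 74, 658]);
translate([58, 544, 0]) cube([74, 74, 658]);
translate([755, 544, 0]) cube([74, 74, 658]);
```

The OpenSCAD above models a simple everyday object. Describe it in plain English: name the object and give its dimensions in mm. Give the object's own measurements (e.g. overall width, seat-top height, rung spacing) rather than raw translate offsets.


A rectangular dining table. The top is 887×676×44 mm with its upper surface at z = 702 mm. It stands on four 74×74 mm square legs, each inset 58 mm from the nearest pair of top edges, running from the floor to the underside of the top.


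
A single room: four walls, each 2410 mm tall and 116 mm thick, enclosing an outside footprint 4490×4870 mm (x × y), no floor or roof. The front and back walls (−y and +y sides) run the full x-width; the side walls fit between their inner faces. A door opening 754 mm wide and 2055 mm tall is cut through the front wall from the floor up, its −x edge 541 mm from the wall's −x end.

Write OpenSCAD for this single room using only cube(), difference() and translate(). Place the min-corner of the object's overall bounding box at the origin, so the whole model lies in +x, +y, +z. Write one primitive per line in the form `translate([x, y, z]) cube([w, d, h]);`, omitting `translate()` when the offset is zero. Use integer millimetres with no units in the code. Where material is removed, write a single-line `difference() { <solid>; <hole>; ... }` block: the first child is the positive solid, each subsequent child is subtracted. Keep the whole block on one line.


difference() { cube([4490, 116, 2410]); translate([541, 0, 0]) cube([754, 116, 2055]); }
translate([0, 4754, 0]) cube([4490, 116, 2410]);
translate([0, 116, 0]) cube([116, 4638, 2410]);
translate([4374, 116, 0]) cube([116, 4638, 2410]);


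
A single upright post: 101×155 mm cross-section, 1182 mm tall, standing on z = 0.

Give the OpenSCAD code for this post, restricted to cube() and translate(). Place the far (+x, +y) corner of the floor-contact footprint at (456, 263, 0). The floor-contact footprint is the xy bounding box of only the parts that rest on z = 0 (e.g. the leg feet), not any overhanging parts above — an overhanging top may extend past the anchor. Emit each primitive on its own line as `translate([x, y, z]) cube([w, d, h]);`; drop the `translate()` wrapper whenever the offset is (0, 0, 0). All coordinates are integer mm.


translate([355, 108, 0]) cube([101, 155, 1182]);


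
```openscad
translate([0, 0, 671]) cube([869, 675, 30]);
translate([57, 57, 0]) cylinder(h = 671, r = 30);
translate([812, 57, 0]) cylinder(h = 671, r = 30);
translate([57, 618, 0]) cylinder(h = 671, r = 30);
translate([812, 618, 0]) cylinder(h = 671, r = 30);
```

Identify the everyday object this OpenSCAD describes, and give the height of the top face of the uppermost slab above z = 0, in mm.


A table. The table height is 701 mm.

A 869×675×30 slab sits at z = 671 on four Ø60 mm round legs — a table. The top surface is at 671 + 30 = 701 mm.


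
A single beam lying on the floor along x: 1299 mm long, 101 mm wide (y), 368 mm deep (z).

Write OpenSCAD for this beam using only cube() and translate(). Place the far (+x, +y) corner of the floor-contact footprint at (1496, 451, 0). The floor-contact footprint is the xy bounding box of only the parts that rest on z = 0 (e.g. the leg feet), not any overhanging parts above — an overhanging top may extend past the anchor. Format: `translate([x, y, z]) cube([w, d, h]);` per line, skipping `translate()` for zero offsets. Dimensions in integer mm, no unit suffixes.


translate([197, 350, 0]) cube([1299, 101, 368]);


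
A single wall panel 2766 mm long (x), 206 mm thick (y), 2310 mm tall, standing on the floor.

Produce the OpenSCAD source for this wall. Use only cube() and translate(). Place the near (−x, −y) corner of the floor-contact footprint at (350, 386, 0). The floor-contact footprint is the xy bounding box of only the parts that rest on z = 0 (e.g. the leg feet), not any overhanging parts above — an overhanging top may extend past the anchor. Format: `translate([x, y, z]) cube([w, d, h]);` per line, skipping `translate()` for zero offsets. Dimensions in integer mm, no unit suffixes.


translate([350, 386, 0]) cube([2766, 206, 2310]);


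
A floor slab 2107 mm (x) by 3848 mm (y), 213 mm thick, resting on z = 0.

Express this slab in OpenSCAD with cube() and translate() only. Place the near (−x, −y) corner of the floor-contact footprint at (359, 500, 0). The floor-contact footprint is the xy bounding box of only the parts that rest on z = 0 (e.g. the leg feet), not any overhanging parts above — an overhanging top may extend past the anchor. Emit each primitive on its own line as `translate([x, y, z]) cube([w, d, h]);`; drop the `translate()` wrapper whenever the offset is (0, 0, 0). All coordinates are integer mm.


translate([359, 500, 0]) cube([2107, 3848, 213]);


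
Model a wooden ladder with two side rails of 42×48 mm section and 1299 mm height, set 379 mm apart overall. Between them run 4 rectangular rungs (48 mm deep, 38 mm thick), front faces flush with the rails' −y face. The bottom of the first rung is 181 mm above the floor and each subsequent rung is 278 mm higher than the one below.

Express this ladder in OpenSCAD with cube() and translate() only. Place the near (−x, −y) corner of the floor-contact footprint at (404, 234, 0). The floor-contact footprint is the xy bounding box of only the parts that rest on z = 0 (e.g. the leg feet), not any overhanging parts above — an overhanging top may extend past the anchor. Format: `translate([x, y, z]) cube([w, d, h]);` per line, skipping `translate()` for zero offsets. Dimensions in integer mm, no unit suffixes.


translate([404, 234, 0]) cube([42, 48, 1299]);
translate([741, 234, 0]) cube([42, 48, 1299]);
translate([446, 234, 181]) cube([295, 48, 38]);
translate([446, 234, 459]) cube([295, 48, 38]);
translate([446, 234, 737]) cube([295, 48, 38]);
translate([446, 234, 1015]) cube([295, 48, 38]);


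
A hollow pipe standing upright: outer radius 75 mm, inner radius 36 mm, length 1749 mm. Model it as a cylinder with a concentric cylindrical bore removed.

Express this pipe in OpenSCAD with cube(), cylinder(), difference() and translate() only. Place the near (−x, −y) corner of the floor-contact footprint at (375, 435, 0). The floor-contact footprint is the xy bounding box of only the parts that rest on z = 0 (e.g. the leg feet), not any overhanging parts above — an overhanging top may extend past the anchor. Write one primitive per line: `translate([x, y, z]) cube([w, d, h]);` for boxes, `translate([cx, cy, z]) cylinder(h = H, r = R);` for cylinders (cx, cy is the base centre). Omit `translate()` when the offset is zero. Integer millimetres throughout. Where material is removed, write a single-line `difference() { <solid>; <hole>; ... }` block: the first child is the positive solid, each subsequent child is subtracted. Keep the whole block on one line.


difference() { translate([450, 510, 0]) cylinder(h = 1749, r = 75); translate([450, 510, 0]) cylinder(h = 1749, r = 36); }


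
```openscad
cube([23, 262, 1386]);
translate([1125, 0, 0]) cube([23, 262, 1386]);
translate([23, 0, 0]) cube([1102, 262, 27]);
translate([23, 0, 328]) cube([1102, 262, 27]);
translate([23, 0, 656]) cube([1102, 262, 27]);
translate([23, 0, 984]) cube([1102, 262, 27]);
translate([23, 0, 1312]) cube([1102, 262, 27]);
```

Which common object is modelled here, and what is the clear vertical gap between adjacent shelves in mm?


A bookshelf. The clear shelf gap is 301 mm.

Two tall side panels with 5 horizontal boards between them — a bookshelf. The first two shelf undersides are at z = 0 and z = 328; with shelf thickness 27, the clear gap is 328 − 0 − 27 = 301 mm.


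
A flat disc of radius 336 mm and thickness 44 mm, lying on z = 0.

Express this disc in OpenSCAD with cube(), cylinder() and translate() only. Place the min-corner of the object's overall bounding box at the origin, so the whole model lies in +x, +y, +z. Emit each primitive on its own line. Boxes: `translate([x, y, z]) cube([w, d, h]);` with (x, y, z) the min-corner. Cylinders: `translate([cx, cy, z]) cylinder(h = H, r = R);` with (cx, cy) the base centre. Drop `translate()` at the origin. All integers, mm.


translate([336, 336, 0]) cylinder(h = 44, r = 336);


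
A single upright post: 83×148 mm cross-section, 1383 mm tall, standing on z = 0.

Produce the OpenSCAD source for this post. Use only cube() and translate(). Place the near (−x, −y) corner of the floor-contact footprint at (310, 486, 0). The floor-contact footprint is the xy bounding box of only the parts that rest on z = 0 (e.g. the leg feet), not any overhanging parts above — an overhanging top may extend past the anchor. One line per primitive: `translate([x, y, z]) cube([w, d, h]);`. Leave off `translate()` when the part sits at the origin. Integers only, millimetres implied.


translate([310, 486, 0]) cube([83, 148, 1383]);


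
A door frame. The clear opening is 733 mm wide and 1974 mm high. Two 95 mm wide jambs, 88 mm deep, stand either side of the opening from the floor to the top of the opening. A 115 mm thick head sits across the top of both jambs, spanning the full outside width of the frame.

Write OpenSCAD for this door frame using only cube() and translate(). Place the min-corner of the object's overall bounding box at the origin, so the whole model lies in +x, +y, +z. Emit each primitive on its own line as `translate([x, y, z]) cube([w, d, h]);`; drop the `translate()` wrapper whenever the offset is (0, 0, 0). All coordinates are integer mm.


cube([95, 88, 1974]);
translate([828, 0, 0]) cube([95, 88, 1974]);
translate([0, 0, 1974]) cube([923, 88, 115]);


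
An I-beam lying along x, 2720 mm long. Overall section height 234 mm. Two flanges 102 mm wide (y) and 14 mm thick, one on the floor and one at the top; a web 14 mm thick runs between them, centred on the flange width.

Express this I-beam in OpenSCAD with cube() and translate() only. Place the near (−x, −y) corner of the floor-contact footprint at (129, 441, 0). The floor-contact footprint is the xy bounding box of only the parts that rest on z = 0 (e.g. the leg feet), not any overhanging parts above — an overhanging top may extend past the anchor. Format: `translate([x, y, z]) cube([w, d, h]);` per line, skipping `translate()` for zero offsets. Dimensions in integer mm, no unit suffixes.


translate([129, 441, 0]) cube([2720, 102, 14]);
translate([129, 485, 14]) cube([2720, 14, 206]);
translate([129, 441, 220]) cube([2720, 102, 14]);


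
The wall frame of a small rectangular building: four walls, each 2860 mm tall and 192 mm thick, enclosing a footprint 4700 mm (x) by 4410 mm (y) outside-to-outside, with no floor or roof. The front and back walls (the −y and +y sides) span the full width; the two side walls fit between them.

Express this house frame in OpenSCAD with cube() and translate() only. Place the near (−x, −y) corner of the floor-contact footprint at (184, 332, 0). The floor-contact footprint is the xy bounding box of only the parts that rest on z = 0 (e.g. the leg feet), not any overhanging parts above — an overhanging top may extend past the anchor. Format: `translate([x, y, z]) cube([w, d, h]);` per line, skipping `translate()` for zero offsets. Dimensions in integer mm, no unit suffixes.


translate([184, 332, 0]) cube([4700, 192, 2860]);
translate([184, 4550, 0]) cube([4700, 192, 2860]);
translate([184, 524, 0]) cube([192, 4026, 2860]);
translate([4692, 524, 0]) cube([192, 4026, 2860]);


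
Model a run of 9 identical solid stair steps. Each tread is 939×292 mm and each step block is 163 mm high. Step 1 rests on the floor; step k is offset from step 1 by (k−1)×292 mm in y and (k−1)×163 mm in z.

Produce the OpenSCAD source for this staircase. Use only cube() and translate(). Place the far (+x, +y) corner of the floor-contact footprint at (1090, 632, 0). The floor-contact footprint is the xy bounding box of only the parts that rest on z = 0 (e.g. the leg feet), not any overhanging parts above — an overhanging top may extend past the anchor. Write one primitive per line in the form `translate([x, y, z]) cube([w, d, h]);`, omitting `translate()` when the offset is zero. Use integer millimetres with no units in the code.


translate([151, 340, 0]) cube([939, 292, 163]);
translate([151, 632, 163]) cube([939, 292, 163]);
translate([151, 924, 326]) cube([939, 292, 163]);
translate([151, 1216, 489]) cube([939, 292, 163]);
translate([151, 1508, 652]) cube([939, 292, 163]);
translate([151, 1800, 815]) cube([939, 292, 163]);
translate([151, 2092, 978]) cube([939, 292, 163]);
translate([151, 2384, 1141]) cube([939, 292, 163]);
translate([151, 2676, 1304]) cube([939, 292, 163]);


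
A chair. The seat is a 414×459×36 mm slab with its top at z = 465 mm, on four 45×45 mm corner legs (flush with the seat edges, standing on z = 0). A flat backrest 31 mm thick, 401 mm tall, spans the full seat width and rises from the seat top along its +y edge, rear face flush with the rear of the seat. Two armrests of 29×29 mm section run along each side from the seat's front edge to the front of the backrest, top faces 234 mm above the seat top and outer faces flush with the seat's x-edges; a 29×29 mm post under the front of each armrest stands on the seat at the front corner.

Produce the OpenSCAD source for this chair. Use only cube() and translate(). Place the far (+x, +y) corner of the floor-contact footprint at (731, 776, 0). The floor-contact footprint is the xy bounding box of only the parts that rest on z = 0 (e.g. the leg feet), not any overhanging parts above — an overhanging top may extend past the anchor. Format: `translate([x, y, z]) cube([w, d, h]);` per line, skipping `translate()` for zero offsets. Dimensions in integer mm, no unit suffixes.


translate([317, 317, 429]) cube([414, 459, 36]);
translate([317, 317, 0]) cube([45, 45, 429]);
translate([686, 317, 0]) cube([45, 45, 429]);
translate([317, 731, 0]) cube([45, 45, 429]);
translate([686, 731, 0]) cube([45, 45, 429]);
translate([317, 745, 465]) cube([414, 31, 401]);
translate([317, 317, 670]) cube([29, 428, 29]);
translate([702, 317, 670]) cube([29, 428, 29]);
translate([317, 317, 465]) cube([29, 29, 205]);
translate([702, 317, 465]) cube([29, 29, 205]);


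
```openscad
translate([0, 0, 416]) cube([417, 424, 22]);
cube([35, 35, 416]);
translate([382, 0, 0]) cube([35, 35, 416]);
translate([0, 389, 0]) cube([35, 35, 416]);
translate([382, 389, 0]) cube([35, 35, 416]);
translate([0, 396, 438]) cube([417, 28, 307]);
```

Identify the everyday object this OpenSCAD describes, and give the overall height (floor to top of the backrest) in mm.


A chair. The overall height is 745 mm.

A slab on four corner posts with a tall panel at the back — a chair. The seat slab sits at z = 416 with thickness 22, and the 307 mm backrest starts at the seat top, so the overall height is 416 + 22 + 307 = 745 mm.


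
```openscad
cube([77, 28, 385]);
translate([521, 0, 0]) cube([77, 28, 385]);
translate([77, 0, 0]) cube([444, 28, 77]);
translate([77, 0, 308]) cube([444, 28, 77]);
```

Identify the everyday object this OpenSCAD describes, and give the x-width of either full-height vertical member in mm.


A picture frame. The border width is 77 mm.

Four thin pieces enclosing a rectangular opening — a picture frame. The two full-height stiles are 385 mm tall; the top rail sits at z = 308 and is 77 mm tall, so the border above the opening is 385 − 308 = 77 mm, matching the stile x-width.


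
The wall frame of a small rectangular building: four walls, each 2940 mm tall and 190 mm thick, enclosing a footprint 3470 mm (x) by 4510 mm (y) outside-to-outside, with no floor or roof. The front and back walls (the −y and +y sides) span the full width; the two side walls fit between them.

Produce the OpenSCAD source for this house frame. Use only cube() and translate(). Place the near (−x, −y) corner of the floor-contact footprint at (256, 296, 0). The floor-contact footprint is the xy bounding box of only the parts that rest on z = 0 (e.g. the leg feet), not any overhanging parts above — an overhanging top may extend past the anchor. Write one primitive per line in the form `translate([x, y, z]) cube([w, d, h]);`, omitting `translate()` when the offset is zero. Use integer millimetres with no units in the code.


translate([256, 296, 0]) cube([3470, 190, 2940]);
translate([256, 4616, 0]) cube([3470, 190, 2940]);
translate([256, 486, 0]) cube([190, 4130, 2940]);
translate([3536, 486, 0]) cube([190, 4130, 2940]);


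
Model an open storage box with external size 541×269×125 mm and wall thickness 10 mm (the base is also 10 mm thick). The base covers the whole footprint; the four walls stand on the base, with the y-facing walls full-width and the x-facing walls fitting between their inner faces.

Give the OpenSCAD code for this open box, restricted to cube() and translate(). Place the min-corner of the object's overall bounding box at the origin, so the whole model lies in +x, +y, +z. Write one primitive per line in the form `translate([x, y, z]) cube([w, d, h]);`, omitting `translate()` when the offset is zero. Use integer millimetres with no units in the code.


cube([541, 269, 10]);
translate([0, 0, 10]) cube([541, 10, 115]);
translate([0, 259, 10]) cube([541, 10, 115]);
translate([0, 10, 10]) cube([10, 249, 115]);
translate([531, 10, 10]) cube([10, 249, 115]);


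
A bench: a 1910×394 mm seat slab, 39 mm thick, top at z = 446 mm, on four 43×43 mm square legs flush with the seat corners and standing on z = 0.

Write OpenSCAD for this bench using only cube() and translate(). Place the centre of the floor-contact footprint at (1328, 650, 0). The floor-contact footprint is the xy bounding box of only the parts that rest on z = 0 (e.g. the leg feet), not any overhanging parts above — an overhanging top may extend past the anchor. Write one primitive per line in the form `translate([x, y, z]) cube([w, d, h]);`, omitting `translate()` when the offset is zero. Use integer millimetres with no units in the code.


translate([373, 453, 407]) cube([1910, 394, 39]);
translate([373, 453, 0]) cube([43, 43, 407]);
translate([373, 804, 0]) cube([43, 43, 407]);
translate([2240, 453, 0]) cube([43, 43, 407]);
translate([2240, 804, 0]) cube([43, 43, 407]);


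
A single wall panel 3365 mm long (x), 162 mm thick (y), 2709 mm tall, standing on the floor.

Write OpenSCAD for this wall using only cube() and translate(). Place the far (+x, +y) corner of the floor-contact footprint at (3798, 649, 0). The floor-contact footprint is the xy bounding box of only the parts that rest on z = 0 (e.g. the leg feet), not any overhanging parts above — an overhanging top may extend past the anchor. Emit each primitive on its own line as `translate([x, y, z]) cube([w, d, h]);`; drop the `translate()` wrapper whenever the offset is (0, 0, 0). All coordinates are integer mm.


translate([433, 487, 0]) cube([3365, 162, 2709]);


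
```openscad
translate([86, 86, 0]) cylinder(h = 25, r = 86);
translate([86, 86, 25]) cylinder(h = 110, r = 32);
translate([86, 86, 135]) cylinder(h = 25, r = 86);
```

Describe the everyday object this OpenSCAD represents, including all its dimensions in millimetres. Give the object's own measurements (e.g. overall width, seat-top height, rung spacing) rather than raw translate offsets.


A spool: two coaxial disc flanges of radius 86 mm and thickness 25 mm, joined by a core cylinder of radius 32 mm and height 110 mm. The lower flange rests on z = 0 and the three cylinders share a vertical axis.


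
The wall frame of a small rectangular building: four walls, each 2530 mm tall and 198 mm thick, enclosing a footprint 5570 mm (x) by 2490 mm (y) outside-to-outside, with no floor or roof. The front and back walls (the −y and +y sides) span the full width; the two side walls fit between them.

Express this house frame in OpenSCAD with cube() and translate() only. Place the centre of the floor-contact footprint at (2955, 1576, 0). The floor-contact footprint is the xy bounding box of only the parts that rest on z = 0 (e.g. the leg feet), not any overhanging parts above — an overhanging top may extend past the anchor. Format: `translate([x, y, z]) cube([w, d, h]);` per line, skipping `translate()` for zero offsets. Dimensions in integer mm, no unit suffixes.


translate([170, 331, 0]) cube([5570, 198, 2530]);
translate([170, 2623, 0]) cube([5570, 198, 2530]);
translate([170, 529, 0]) cube([198, 2094, 2530]);
translate([5542, 529, 0]) cube([198, 2094, 2530]);


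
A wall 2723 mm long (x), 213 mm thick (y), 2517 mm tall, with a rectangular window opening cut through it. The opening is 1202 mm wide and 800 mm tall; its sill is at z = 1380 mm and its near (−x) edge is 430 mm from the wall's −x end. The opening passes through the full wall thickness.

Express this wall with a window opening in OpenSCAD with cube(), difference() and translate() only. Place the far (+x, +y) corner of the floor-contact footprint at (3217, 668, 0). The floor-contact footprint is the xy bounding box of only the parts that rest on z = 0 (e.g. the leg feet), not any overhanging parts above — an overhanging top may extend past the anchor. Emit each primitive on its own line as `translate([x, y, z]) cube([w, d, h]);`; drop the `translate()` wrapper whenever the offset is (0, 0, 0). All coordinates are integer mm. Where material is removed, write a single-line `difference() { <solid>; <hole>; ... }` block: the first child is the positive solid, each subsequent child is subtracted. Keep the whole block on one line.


difference() { translate([494, 455, 0]) cube([2723, 213, 2517]); translate([924, 455, 1380]) cube([1202, 213, 800]); }
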